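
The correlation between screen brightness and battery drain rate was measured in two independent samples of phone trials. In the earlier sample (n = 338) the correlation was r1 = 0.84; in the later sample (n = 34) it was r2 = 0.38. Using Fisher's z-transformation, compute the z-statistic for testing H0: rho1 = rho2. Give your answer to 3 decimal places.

4.374

z1 = atanh(0.84) = 1.221174,  z2 = atanh(0.38) = 0.400060
SE = √(1/(n1−3) + 1/(n2−3)) = √(1/335 + 1/31) = √(0.0029851 + 0.0322581) = √0.0352432 = 0.187732
z = (z1 − z2)/SE = (1.221174 − 0.400060) / 0.187732 = 0.821114 / 0.187732 = 4.374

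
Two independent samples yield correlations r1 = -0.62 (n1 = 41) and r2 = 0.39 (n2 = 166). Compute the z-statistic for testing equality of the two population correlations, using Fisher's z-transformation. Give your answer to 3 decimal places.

z1 = atanh(-0.62) = -0.725005,  z2 = atanh(0.39) = 0.411800
SE = √(1/(n1−3) + 1/(n2−3)) = √(1/38 + 1/163) = √(0.0263158 + 0.0061350) = √0.0324508 = 0.180141
z = (z1 − z2)/SE = (-0.725005 − 0.411800) / 0.180141 = -1.136805 / 0.180141 = -6.311

-6.311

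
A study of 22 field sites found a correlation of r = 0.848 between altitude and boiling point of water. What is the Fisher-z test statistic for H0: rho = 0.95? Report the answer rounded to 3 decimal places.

z_r = atanh(0.848) = 1.248989,  z_0 = atanh(0.95) = 1.831781
SE = 1/√(n−3) = 1/√19 = 0.229416
z = (z_r − z_0)/SE = (1.248989 − 1.831781) / 0.229416 = -0.582792 / 0.229416 = -2.540

-2.540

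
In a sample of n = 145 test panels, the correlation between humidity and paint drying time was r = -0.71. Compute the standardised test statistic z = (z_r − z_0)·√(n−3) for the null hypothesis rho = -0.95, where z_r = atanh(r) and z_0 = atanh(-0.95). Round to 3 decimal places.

11.256

z_r = atanh(-0.71) = -0.887184,  z_0 = atanh(-0.95) = -1.831781
SE = 1/√(n−3) = 1/√142 = 0.083918
z = (z_r − z_0)/SE = (-0.887184 − (-1.831781)) / 0.083918 = 0.944597 / 0.083918 = 11.256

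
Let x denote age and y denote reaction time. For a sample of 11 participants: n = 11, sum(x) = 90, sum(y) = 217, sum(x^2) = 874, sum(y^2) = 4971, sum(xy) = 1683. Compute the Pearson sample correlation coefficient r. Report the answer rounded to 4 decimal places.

S_xy = nΣxy − ΣxΣy = 11·1683 − 90·217 = 18513 − 19530 = -1017
S_xx = nΣx² − (Σx)² = 11·874 − 90² = 9614 − 8100 = 1514
S_yy = nΣy² − (Σy)² = 11·4971 − 217² = 54681 − 47089 = 7592
r = S_xy / √(S_xx·S_yy) = -1017 / √(1514·7592) = -1017 / √11494288 = -1017 / 3390.3227 = -0.3000

-0.3000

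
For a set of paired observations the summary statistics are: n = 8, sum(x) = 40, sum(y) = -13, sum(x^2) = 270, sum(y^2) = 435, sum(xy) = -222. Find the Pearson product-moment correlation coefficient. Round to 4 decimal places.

S_xy = nΣxy − ΣxΣy = 8·(-222) − 40·(-13) = -1776 − (-520) = -1256
S_xx = nΣx² − (Σx)² = 8·270 − 40² = 2160 − 1600 = 560
S_yy = nΣy² − (Σy)² = 8·435 − (-13)² = 3480 − 169 = 3311
r = S_xy / √(S_xx·S_yy) = -1256 / √(560·3311) = -1256 / √1854160 = -1256 / 1361.6754 = -0.9224

-0.9224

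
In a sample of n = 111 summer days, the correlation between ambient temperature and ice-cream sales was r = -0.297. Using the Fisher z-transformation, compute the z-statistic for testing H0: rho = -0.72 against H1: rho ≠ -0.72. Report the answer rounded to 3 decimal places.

z_r = atanh(-0.297) = -0.306226,  z_0 = atanh(-0.72) = -0.907645
SE = 1/√(n−3) = 1/√108 = 0.096225
z = (z_r − z_0)/SE = (-0.306226 − (-0.907645)) / 0.096225 = 0.601419 / 0.096225 = 6.250

6.250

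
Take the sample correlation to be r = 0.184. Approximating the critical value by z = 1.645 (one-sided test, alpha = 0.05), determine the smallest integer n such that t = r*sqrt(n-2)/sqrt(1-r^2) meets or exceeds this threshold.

Need r·√(n−2)/√(1−r²) ≥ 1.645
√(n−2) ≥ 1.645·√(1−0.033856) / 0.184 = 1.645·0.982926 / 0.184 = 8.7876
n−2 ≥ 77.2219  ⇒  n ≥ 79.2219
Smallest integer n = 80

80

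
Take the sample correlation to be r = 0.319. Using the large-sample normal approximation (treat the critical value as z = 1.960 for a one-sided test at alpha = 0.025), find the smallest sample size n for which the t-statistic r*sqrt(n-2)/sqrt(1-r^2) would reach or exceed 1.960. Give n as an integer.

36

Need r·√(n−2)/√(1−r²) ≥ 1.960
√(n−2) ≥ 1.960·√(1−0.101761) / 0.319 = 1.960·0.947755 / 0.319 = 5.8232
n−2 ≥ 33.9097  ⇒  n ≥ 35.9097
Smallest integer n = 36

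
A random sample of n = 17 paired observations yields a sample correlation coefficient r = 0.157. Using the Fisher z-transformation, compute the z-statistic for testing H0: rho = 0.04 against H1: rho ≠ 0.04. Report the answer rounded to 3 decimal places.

Fisher z: atanh(0.157) = 0.158309, atanh(0.04) = 0.040021
z = (z_r − z_0)·√(n−3) = (0.158309 − 0.040021)·√14 = 0.118288 · 3.741657 = 0.443

0.443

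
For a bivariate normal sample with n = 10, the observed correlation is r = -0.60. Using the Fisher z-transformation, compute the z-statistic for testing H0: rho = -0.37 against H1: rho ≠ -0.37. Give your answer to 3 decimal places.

z_r = atanh(-0.60) = -0.693147,  z_0 = atanh(-0.37) = -0.388423
SE = 1/√(n−3) = 1/√7 = 0.377964
z = (z_r − z_0)/SE = (-0.693147 − (-0.388423)) / 0.377964 = -0.304724 / 0.377964 = -0.806

-0.806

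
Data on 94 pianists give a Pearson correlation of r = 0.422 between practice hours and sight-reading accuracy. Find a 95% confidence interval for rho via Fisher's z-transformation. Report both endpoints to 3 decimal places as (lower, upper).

(0.240, 0.575)

Fisher z: z_r = atanh(r) = ½·ln((1+0.422)/(1−0.422)) = 0.450123
SE(z) = 1/√(n−3) = 1/√91 = 0.104828
95% ⇒ z* = 1.960; margin = 1.960·0.104828 = 0.205463
CI on z-scale: (0.244660, 0.655586)
Back-transform: tanh(0.244660) = 0.239892, tanh(0.655586) = 0.575418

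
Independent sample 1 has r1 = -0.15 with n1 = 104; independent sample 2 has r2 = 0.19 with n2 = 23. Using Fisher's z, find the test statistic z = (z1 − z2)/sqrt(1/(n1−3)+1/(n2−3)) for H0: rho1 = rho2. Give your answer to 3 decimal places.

-1.403

Fisher z-transforms: z1 = atanh(-0.15) = -0.151140, z2 = atanh(0.19) = 0.192337; difference d = -0.343477
Var(d) = 1/101 + 1/20 = 0.0099010 + 0.0500000 = 0.0599010
z = d/√Var(d) = -0.343477 / √0.0599010 = -0.343477 / 0.244747 = -1.403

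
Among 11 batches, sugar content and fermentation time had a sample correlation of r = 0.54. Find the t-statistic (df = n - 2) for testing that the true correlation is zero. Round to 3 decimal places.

1.925

t = r·√(n−2) / √(1−r²) with r = 0.54, n = 11
  = 0.54·√9 / √(1 − 0.2916)
  = 0.54·3.000000 / 0.841665
  = 1.620000 / 0.841665 = 1.925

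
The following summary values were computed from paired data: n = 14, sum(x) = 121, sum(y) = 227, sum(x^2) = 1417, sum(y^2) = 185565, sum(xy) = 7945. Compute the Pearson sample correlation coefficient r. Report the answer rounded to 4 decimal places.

Numerator: nΣxy − (Σx)(Σy) = 14·7945 − (121)(227) = 83763
Denominator: √[(nΣx²−(Σx)²)(nΣy²−(Σy)²)]
  nΣx²−(Σx)² = 14·1417 − 14641 = 5197;  nΣy²−(Σy)² = 14·185565 − 51529 = 2546381
  √(5197·2546381) = √13233542057 = 115037.1334
r = 83763 / 115037.1334 = 0.7281

0.7281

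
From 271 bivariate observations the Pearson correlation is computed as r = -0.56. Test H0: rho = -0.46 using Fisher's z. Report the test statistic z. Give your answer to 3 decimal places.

z_r = atanh(-0.56) = -0.632833,  z_0 = atanh(-0.46) = -0.497311
SE = 1/√(n−3) = 1/√268 = 0.061085
z = (z_r − z_0)/SE = (-0.632833 − (-0.497311)) / 0.061085 = -0.135522 / 0.061085 = -2.219

-2.219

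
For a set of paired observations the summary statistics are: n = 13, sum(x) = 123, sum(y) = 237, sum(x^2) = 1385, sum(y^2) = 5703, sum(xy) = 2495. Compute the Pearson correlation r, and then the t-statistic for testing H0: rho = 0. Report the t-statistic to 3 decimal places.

1.703

Numerator: nΣxy − (Σx)(Σy) = 13·2495 − (123)(237) = 3284
Denominator: √[(nΣx²−(Σx)²)(nΣy²−(Σy)²)]
  nΣx²−(Σx)² = 13·1385 − 15129 = 2876;  nΣy²−(Σy)² = 13·5703 − 56169 = 17970
  √(2876·17970) = √51681720 = 7188.9999
r = 3284 / 7188.9999 = 0.4568
t = r·√(n−2)/√(1−r²) = 0.4568·√11 / √(1−0.208666) = 1.515034 / 0.889570 = 1.703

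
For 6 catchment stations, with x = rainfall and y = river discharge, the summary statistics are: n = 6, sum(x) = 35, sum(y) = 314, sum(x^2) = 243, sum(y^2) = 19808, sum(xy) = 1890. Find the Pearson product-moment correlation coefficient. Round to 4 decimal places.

0.1611

Numerator: nΣxy − (Σx)(Σy) = 6·1890 − (35)(314) = 350
Denominator: √[(nΣx²−(Σx)²)(nΣy²−(Σy)²)]
  nΣx²−(Σx)² = 6·243 − 1225 = 233;  nΣy²−(Σy)² = 6·19808 − 98596 = 20252
  √(233·20252) = √4718716 = 2172.2606
r = 350 / 2172.2606 = 0.1611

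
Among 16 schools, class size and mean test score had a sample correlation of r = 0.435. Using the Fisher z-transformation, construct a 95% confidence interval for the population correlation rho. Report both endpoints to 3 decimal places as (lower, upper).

(-0.077, 0.766)

Fisher z: z_r = atanh(r) = ½·ln((1+0.435)/(1−0.435)) = 0.466047
SE(z) = 1/√(n−3) = 1/√13 = 0.277350
95% ⇒ z* = 1.960; margin = 1.960·0.277350 = 0.543606
CI on z-scale: (-0.077559, 1.009653)
Back-transform: tanh(-0.077559) = -0.077404, tanh(1.009653) = 0.765618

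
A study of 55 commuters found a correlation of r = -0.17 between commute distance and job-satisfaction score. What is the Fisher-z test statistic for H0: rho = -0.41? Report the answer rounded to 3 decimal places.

Fisher z: atanh(-0.17) = -0.171667, atanh(-0.41) = -0.435611
z = (z_r − z_0)·√(n−3) = (-0.171667 − (-0.435611))·√52 = 0.263944 · 7.211103 = 1.903

1.903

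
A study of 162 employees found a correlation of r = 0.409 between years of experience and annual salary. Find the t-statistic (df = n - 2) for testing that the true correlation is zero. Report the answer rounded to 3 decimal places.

5.669

t = r·√(n−2) / √(1−r²) with r = 0.409, n = 162
  = 0.409·√160 / √(1 − 0.167281)
  = 0.409·12.649111 / 0.912534
  = 5.173486 / 0.912534 = 5.669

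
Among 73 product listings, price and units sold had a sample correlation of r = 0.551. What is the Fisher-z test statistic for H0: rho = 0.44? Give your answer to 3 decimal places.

Fisher z: atanh(0.551) = 0.619816, atanh(0.44) = 0.472231
z = (z_r − z_0)·√(n−3) = (0.619816 − 0.472231)·√70 = 0.147585 · 8.366600 = 1.235

1.235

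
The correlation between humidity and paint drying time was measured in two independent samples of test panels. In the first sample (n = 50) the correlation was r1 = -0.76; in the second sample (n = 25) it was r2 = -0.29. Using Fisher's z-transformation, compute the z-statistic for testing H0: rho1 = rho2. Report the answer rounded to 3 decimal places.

z1 = atanh(-0.76) = -0.996215,  z2 = atanh(-0.29) = -0.298566
SE = √(1/(n1−3) + 1/(n2−3)) = √(1/47 + 1/22) = √(0.0212766 + 0.0454545) = √0.0667311 = 0.258324
z = (z1 − z2)/SE = (-0.996215 − (-0.298566)) / 0.258324 = -0.697649 / 0.258324 = -2.701

-2.701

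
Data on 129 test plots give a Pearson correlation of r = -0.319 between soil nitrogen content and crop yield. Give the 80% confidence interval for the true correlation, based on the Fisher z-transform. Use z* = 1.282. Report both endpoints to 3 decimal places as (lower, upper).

(-0.418, -0.213)

Fisher z: z_r = atanh(r) = ½·ln((1+(-0.319))/(1−(-0.319))) = -0.330533
SE(z) = 1/√(n−3) = 1/√126 = 0.089087
80% ⇒ z* = 1.282; margin = 1.282·0.089087 = 0.114210
CI on z-scale: (-0.444743, -0.216323)
Back-transform: tanh(-0.444743) = -0.417568, tanh(-0.216323) = -0.213011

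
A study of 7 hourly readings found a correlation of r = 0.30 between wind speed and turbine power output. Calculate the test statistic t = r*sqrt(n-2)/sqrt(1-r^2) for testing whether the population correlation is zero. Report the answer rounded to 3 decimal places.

0.703

1 − r² = 1 − 0.0900 = 0.9100;  √(1−r²) = 0.953939
√(n−2) = √5 = 2.236068
t = r·√(n−2)/√(1−r²) = 0.30 · 2.236068 / 0.953939 = 0.703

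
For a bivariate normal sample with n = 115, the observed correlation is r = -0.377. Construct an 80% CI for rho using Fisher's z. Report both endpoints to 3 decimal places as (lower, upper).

z_r = atanh(-0.377) = -0.396558;  SE = 1/√(n−3) = 1/√112 = 0.094491
z-limits: -0.396558 ± 1.282·0.094491 = -0.396558 ± 0.121137 = [-0.517695, -0.275421]
ρ-limits: (tanh -0.517695, tanh -0.275421) = (-0.476, -0.269)

(-0.476, -0.269)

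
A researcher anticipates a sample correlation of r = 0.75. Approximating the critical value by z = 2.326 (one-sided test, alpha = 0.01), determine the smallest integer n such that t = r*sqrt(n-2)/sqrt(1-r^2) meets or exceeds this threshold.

r√(n−2)/√(1−r²) ≥ 2.326  ⇔  n−2 ≥ (2.326)²·(1−r²)/r²
(1−r²)/r² = (1−0.5625)/0.5625 = 0.7778
n ≥ 2 + 5.410276·0.7778 = 2 + 4.2081 = 6.2081
⌈6.2081⌉ = 7

7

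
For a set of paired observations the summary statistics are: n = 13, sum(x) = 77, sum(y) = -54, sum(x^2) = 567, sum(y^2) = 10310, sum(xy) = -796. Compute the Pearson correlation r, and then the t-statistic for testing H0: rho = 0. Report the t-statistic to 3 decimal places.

Numerator: nΣxy − (Σx)(Σy) = 13·(-796) − (77)(-54) = -6190
Denominator: √[(nΣx²−(Σx)²)(nΣy²−(Σy)²)]
  nΣx²−(Σx)² = 13·567 − 5929 = 1442;  nΣy²−(Σy)² = 13·10310 − 2916 = 131114
  √(1442·131114) = √189066388 = 13750.1414
r = -6190 / 13750.1414 = -0.4502
t = r·√(n−2)/√(1−r²) = -0.4502·√11 / √(1−0.202680) = -1.493144 / 0.892928 = -1.672

-1.672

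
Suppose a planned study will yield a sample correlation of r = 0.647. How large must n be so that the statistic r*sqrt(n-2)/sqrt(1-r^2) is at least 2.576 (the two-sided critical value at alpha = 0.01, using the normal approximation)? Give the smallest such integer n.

12

r√(n−2)/√(1−r²) ≥ 2.576  ⇔  n−2 ≥ (2.576)²·(1−r²)/r²
(1−r²)/r² = (1−0.418609)/0.418609 = 1.3889
n ≥ 2 + 6.635776·1.3889 = 2 + 9.2164 = 11.2164
⌈11.2164⌉ = 12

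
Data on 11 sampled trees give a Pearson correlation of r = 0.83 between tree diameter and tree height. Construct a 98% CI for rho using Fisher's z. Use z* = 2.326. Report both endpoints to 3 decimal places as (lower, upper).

(0.350, 0.965)

Fisher z: z_r = atanh(r) = ½·ln((1+0.83)/(1−0.83)) = 1.188136
SE(z) = 1/√(n−3) = 1/√8 = 0.353553
98% ⇒ z* = 2.326; margin = 2.326·0.353553 = 0.822364
CI on z-scale: (0.365772, 2.010500)
Back-transform: tanh(0.365772) = 0.350288, tanh(2.010500) = 0.964762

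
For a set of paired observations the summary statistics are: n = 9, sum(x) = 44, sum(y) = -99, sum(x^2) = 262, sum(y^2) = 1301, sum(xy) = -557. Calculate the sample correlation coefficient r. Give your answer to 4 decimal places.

-0.7322

S_xy = nΣxy − ΣxΣy = 9·(-557) − 44·(-99) = -5013 − (-4356) = -657
S_xx = nΣx² − (Σx)² = 9·262 − 44² = 2358 − 1936 = 422
S_yy = nΣy² − (Σy)² = 9·1301 − (-99)² = 11709 − 9801 = 1908
r = S_xy / √(S_xx·S_yy) = -657 / √(422·1908) = -657 / √805176 = -657 / 897.3160 = -0.7322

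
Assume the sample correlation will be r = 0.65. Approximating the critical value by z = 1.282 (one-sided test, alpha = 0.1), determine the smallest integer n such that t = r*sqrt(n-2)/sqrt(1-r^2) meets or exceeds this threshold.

Need r·√(n−2)/√(1−r²) ≥ 1.282
√(n−2) ≥ 1.282·√(1−0.4225) / 0.65 = 1.282·0.759934 / 0.65 = 1.4988
n−2 ≥ 2.2464  ⇒  n ≥ 4.2464
Smallest integer n = 5

5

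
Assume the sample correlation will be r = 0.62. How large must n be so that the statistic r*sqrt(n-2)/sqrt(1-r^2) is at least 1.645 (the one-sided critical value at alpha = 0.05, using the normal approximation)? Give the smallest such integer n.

7

Need r·√(n−2)/√(1−r²) ≥ 1.645
√(n−2) ≥ 1.645·√(1−0.3844) / 0.62 = 1.645·0.784602 / 0.62 = 2.0817
n−2 ≥ 4.3335  ⇒  n ≥ 6.3335
Smallest integer n = 7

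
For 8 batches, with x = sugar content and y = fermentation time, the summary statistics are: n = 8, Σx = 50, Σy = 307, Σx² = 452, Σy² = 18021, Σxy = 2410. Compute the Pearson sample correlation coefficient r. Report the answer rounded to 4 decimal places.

0.5265

S_xy = nΣxy − ΣxΣy = 8·2410 − 50·307 = 19280 − 15350 = 3930
S_xx = nΣx² − (Σx)² = 8·452 − 50² = 3616 − 2500 = 1116
S_yy = nΣy² − (Σy)² = 8·18021 − 307² = 144168 − 94249 = 49919
r = S_xy / √(S_xx·S_yy) = 3930 / √(1116·49919) = 3930 / √55709604 = 3930 / 7463.8867 = 0.5265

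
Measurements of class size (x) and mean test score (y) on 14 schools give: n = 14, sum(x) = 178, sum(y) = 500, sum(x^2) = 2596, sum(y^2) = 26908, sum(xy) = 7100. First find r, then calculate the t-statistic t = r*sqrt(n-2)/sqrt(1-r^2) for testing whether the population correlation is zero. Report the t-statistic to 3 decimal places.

1.640

Numerator: nΣxy − (Σx)(Σy) = 14·7100 − (178)(500) = 10400
Denominator: √[(nΣx²−(Σx)²)(nΣy²−(Σy)²)]
  nΣx²−(Σx)² = 14·2596 − 31684 = 4660;  nΣy²−(Σy)² = 14·26908 − 250000 = 126712
  √(4660·126712) = √590477920 = 24299.7514
r = 10400 / 24299.7514 = 0.4280
t = r·√(n−2)/√(1−r²) = 0.4280·√12 / √(1−0.183184) = 1.482635 / 0.903779 = 1.640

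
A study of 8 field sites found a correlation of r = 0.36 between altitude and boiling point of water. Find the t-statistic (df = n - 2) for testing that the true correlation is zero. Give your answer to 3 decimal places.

0.945

1 − r² = 1 − 0.1296 = 0.8704;  √(1−r²) = 0.932952
√(n−2) = √6 = 2.449490
t = r·√(n−2)/√(1−r²) = 0.36 · 2.449490 / 0.932952 = 0.945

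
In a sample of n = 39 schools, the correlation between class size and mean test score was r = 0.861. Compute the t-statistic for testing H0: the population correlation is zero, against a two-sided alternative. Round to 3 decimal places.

10.297

1 − r² = 1 − 0.741321 = 0.258679;  √(1−r²) = 0.508605
√(n−2) = √37 = 6.082763
t = r·√(n−2)/√(1−r²) = 0.861 · 6.082763 / 0.508605 = 10.297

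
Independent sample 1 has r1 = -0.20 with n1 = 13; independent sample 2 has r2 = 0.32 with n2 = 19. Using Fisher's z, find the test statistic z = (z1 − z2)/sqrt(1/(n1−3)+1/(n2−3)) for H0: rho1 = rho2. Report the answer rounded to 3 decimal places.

-1.326

Fisher z-transforms: z1 = atanh(-0.20) = -0.202733, z2 = atanh(0.32) = 0.331647; difference d = -0.534380
Var(d) = 1/10 + 1/16 = 0.1000000 + 0.0625000 = 0.1625000
z = d/√Var(d) = -0.534380 / √0.1625000 = -0.534380 / 0.403113 = -1.326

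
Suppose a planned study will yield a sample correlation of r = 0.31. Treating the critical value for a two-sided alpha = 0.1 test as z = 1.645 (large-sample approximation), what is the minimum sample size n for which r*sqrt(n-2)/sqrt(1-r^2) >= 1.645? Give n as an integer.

28

Need r·√(n−2)/√(1−r²) ≥ 1.645
√(n−2) ≥ 1.645·√(1−0.0961) / 0.31 = 1.645·0.950737 / 0.31 = 5.0450
n−2 ≥ 25.4520  ⇒  n ≥ 27.4520
Smallest integer n = 28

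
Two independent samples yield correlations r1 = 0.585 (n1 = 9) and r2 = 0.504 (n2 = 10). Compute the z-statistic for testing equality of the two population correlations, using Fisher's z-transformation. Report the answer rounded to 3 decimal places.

0.207

z1 = atanh(0.585) = 0.670031,  z2 = atanh(0.504) = 0.554654
SE = √(1/(n1−3) + 1/(n2−3)) = √(1/6 + 1/7) = √(0.1666667 + 0.1428571) = √0.3095238 = 0.556349
z = (z1 − z2)/SE = (0.670031 − 0.554654) / 0.556349 = 0.115377 / 0.556349 = 0.207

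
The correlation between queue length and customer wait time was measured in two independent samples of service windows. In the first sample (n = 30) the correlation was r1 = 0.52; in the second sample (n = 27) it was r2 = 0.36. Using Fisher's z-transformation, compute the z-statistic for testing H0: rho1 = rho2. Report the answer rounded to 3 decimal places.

z1 = atanh(0.52) = 0.576340,  z2 = atanh(0.36) = 0.376886
SE = √(1/(n1−3) + 1/(n2−3)) = √(1/27 + 1/24) = √(0.0370370 + 0.0416667) = √0.0787037 = 0.280542
z = (z1 − z2)/SE = (0.576340 − 0.376886) / 0.280542 = 0.199454 / 0.280542 = 0.711

0.711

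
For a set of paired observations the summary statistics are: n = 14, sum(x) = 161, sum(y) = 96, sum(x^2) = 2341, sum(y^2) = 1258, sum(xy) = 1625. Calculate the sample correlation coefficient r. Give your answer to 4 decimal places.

Numerator: nΣxy − (Σx)(Σy) = 14·1625 − (161)(96) = 7294
Denominator: √[(nΣx²−(Σx)²)(nΣy²−(Σy)²)]
  nΣx²−(Σx)² = 14·2341 − 25921 = 6853;  nΣy²−(Σy)² = 14·1258 − 9216 = 8396
  √(6853·8396) = √57537788 = 7585.3667
r = 7294 / 7585.3667 = 0.9616

0.9616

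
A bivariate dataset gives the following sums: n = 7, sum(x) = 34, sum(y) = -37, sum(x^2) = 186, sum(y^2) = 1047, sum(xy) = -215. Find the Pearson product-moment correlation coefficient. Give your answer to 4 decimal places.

S_xy = nΣxy − ΣxΣy = 7·(-215) − 34·(-37) = -1505 − (-1258) = -247
S_xx = nΣx² − (Σx)² = 7·186 − 34² = 1302 − 1156 = 146
S_yy = nΣy² − (Σy)² = 7·1047 − (-37)² = 7329 − 1369 = 5960
r = S_xy / √(S_xx·S_yy) = -247 / √(146·5960) = -247 / √870160 = -247 / 932.8237 = -0.2648

-0.2648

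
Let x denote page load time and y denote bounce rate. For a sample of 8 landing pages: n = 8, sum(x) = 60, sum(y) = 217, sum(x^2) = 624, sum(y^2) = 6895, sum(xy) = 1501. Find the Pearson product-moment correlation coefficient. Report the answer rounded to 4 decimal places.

-0.3019

Numerator: nΣxy − (Σx)(Σy) = 8·1501 − (60)(217) = -1012
Denominator: √[(nΣx²−(Σx)²)(nΣy²−(Σy)²)]
  nΣx²−(Σx)² = 8·624 − 3600 = 1392;  nΣy²−(Σy)² = 8·6895 − 47089 = 8071
  √(1392·8071) = √11234832 = 3351.8401
r = -1012 / 3351.8401 = -0.3019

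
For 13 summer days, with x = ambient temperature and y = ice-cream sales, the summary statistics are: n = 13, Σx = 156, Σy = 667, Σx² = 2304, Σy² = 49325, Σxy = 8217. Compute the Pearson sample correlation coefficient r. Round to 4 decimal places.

Numerator: nΣxy − (Σx)(Σy) = 13·8217 − (156)(667) = 2769
Denominator: √[(nΣx²−(Σx)²)(nΣy²−(Σy)²)]
  nΣx²−(Σx)² = 13·2304 − 24336 = 5616;  nΣy²−(Σy)² = 13·49325 − 444889 = 196336
  √(5616·196336) = √1102622976 = 33205.7672
r = 2769 / 33205.7672 = 0.0834

0.0834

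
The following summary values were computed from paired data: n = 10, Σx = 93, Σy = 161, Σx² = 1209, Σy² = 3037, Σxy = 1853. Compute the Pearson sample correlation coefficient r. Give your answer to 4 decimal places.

S_xy = nΣxy − ΣxΣy = 10·1853 − 93·161 = 18530 − 14973 = 3557
S_xx = nΣx² − (Σx)² = 10·1209 − 93² = 12090 − 8649 = 3441
S_yy = nΣy² − (Σy)² = 10·3037 − 161² = 30370 − 25921 = 4449
r = S_xy / √(S_xx·S_yy) = 3557 / √(3441·4449) = 3557 / √15309009 = 3557 / 3912.6729 = 0.9091

0.9091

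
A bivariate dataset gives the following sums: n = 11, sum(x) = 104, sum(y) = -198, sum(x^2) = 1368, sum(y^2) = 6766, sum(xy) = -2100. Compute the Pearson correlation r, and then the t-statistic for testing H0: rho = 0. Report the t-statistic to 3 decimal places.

-0.630

S_xy = nΣxy − ΣxΣy = 11·(-2100) − 104·(-198) = -23100 − (-20592) = -2508
S_xx = nΣx² − (Σx)² = 11·1368 − 104² = 15048 − 10816 = 4232
S_yy = nΣy² − (Σy)² = 11·6766 − (-198)² = 74426 − 39204 = 35222
r = S_xy / √(S_xx·S_yy) = -2508 / √(4232·35222) = -2508 / √149059504 = -2508 / 12208.9928 = -0.2054
t = r·√(n−2)/√(1−r²) = -0.2054·√9 / √(1−0.042189) = -0.616200 / 0.978678 = -0.630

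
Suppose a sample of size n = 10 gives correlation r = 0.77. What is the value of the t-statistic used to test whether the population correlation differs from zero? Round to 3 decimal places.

t = r·√(n−2) / √(1−r²) with r = 0.77, n = 10
  = 0.77·√8 / √(1 − 0.5929)
  = 0.77·2.828427 / 0.638044
  = 2.177889 / 0.638044 = 3.413

3.413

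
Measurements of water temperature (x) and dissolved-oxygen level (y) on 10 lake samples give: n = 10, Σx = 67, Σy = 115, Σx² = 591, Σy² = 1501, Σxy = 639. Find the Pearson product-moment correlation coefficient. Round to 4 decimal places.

-0.8257

S_xy = nΣxy − ΣxΣy = 10·639 − 67·115 = 6390 − 7705 = -1315
S_xx = nΣx² − (Σx)² = 10·591 − 67² = 5910 − 4489 = 1421
S_yy = nΣy² − (Σy)² = 10·1501 − 115² = 15010 − 13225 = 1785
r = S_xy / √(S_xx·S_yy) = -1315 / √(1421·1785) = -1315 / √2536485 = -1315 / 1592.6346 = -0.8257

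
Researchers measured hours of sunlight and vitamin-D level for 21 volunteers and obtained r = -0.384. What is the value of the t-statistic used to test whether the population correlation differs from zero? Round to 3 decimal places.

t = r·√(n−2) / √(1−r²) with r = -0.384, n = 21
  = -0.384·√19 / √(1 − 0.147456)
  = -0.384·4.358899 / 0.923333
  = -1.673817 / 0.923333 = -1.813

-1.813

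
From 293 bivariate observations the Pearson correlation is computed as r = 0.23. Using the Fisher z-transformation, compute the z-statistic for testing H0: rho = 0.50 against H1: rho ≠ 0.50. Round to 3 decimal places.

Fisher z: atanh(0.23) = 0.234189, atanh(0.50) = 0.549306
z = (z_r − z_0)·√(n−3) = (0.234189 − 0.549306)·√290 = -0.315117 · 17.029386 = -5.366

-5.366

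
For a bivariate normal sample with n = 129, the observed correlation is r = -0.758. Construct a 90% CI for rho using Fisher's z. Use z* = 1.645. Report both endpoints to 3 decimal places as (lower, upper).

Fisher z: z_r = atanh(r) = ½·ln((1+(-0.758))/(1−(-0.758))) = -0.991497
SE(z) = 1/√(n−3) = 1/√126 = 0.089087
90% ⇒ z* = 1.645; margin = 1.645·0.089087 = 0.146548
CI on z-scale: (-1.138045, -0.844949)
Back-transform: tanh(-1.138045) = -0.813755, tanh(-0.844949) = -0.688421

(-0.814, -0.688)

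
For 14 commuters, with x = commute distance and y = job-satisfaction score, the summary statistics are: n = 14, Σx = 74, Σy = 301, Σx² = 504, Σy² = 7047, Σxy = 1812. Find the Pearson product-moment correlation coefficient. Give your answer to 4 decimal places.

0.8672

S_xy = nΣxy − ΣxΣy = 14·1812 − 74·301 = 25368 − 22274 = 3094
S_xx = nΣx² − (Σx)² = 14·504 − 74² = 7056 − 5476 = 1580
S_yy = nΣy² − (Σy)² = 14·7047 − 301² = 98658 − 90601 = 8057
r = S_xy / √(S_xx·S_yy) = 3094 / √(1580·8057) = 3094 / √12730060 = 3094 / 3567.9210 = 0.8672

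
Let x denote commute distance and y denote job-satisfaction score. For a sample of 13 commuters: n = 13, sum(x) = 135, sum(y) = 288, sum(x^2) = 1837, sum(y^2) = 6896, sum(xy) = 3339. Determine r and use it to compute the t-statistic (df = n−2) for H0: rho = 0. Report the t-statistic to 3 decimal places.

3.597

Numerator: nΣxy − (Σx)(Σy) = 13·3339 − (135)(288) = 4527
Denominator: √[(nΣx²−(Σx)²)(nΣy²−(Σy)²)]
  nΣx²−(Σx)² = 13·1837 − 18225 = 5656;  nΣy²−(Σy)² = 13·6896 − 82944 = 6704
  √(5656·6704) = √37917824 = 6157.7450
r = 4527 / 6157.7450 = 0.7352
t = r·√(n−2)/√(1−r²) = 0.7352·√11 / √(1−0.540519) = 2.438383 / 0.677850 = 3.597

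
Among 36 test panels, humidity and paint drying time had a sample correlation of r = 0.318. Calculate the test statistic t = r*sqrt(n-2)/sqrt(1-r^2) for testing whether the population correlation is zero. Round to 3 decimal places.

1.956

t = r·√(n−2) / √(1−r²) with r = 0.318, n = 36
  = 0.318·√34 / √(1 − 0.101124)
  = 0.318·5.830952 / 0.948091
  = 1.854243 / 0.948091 = 1.956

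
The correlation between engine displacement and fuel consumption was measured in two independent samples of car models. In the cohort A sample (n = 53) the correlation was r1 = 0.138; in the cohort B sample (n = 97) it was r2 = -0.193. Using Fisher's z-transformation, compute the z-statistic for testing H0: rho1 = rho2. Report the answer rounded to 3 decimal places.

Fisher z-transforms: z1 = atanh(0.138) = 0.138886, z2 = atanh(-0.193) = -0.195451; difference d = 0.334337
Var(d) = 1/50 + 1/94 = 0.0200000 + 0.0106383 = 0.0306383
z = d/√Var(d) = 0.334337 / √0.0306383 = 0.334337 / 0.175038 = 1.910

1.910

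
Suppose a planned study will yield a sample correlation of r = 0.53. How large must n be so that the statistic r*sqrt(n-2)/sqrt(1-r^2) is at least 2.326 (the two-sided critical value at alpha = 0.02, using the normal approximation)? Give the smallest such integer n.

16

r√(n−2)/√(1−r²) ≥ 2.326  ⇔  n−2 ≥ (2.326)²·(1−r²)/r²
(1−r²)/r² = (1−0.2809)/0.2809 = 2.5600
n ≥ 2 + 5.410276·2.5600 = 2 + 13.8503 = 15.8503
⌈15.8503⌉ = 16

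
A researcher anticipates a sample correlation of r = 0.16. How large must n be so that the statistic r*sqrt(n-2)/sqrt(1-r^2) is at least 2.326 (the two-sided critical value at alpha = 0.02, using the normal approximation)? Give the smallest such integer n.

208

Need r·√(n−2)/√(1−r²) ≥ 2.326
√(n−2) ≥ 2.326·√(1−0.0256) / 0.16 = 2.326·0.987117 / 0.16 = 14.3502
n−2 ≥ 205.9282  ⇒  n ≥ 207.9282
Smallest integer n = 208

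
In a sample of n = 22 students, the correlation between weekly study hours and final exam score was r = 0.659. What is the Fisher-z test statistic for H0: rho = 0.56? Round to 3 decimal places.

0.690

z_r = atanh(0.659) = 0.791044,  z_0 = atanh(0.56) = 0.632833
SE = 1/√(n−3) = 1/√19 = 0.229416
z = (z_r − z_0)/SE = (0.791044 − 0.632833) / 0.229416 = 0.158211 / 0.229416 = 0.690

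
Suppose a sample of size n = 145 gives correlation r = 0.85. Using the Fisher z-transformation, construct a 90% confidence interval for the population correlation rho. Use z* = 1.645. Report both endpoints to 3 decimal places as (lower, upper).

(0.807, 0.884)

Fisher z: z_r = atanh(r) = ½·ln((1+0.85)/(1−0.85)) = 1.256153
SE(z) = 1/√(n−3) = 1/√142 = 0.083918
90% ⇒ z* = 1.645; margin = 1.645·0.083918 = 0.138045
CI on z-scale: (1.118108, 1.394198)
Back-transform: tanh(1.118108) = 0.806910, tanh(1.394198) = 0.884091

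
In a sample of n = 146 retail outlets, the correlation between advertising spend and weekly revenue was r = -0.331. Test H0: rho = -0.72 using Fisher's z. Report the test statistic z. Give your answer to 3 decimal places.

z_r = atanh(-0.331) = -0.343951,  z_0 = atanh(-0.72) = -0.907645
SE = 1/√(n−3) = 1/√143 = 0.083624
z = (z_r − z_0)/SE = (-0.343951 − (-0.907645)) / 0.083624 = 0.563694 / 0.083624 = 6.741

6.741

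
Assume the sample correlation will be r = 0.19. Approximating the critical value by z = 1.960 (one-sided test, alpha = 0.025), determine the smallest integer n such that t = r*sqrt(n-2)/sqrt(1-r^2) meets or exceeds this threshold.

105

r√(n−2)/√(1−r²) ≥ 1.960  ⇔  n−2 ≥ (1.960)²·(1−r²)/r²
(1−r²)/r² = (1−0.0361)/0.0361 = 26.7008
n ≥ 2 + 3.8416·26.7008 = 2 + 102.5738 = 104.5738
⌈104.5738⌉ = 105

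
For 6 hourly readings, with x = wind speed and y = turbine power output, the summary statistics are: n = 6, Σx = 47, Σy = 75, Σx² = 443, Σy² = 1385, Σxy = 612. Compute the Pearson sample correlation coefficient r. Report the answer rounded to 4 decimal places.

Numerator: nΣxy − (Σx)(Σy) = 6·612 − (47)(75) = 147
Denominator: √[(nΣx²−(Σx)²)(nΣy²−(Σy)²)]
  nΣx²−(Σx)² = 6·443 − 2209 = 449;  nΣy²−(Σy)² = 6·1385 − 5625 = 2685
  √(449·2685) = √1205565 = 1097.9822
r = 147 / 1097.9822 = 0.1339

0.1339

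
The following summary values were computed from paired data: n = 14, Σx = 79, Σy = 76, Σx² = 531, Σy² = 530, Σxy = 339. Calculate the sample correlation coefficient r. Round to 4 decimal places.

-0.8983

S_xy = nΣxy − ΣxΣy = 14·339 − 79·76 = 4746 − 6004 = -1258
S_xx = nΣx² − (Σx)² = 14·531 − 79² = 7434 − 6241 = 1193
S_yy = nΣy² − (Σy)² = 14·530 − 76² = 7420 − 5776 = 1644
r = S_xy / √(S_xx·S_yy) = -1258 / √(1193·1644) = -1258 / √1961292 = -1258 / 1400.4614 = -0.8983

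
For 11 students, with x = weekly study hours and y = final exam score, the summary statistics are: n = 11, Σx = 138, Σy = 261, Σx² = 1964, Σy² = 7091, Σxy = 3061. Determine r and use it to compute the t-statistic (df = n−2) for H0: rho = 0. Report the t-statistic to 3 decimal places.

-1.583

S_xy = nΣxy − ΣxΣy = 11·3061 − 138·261 = 33671 − 36018 = -2347
S_xx = nΣx² − (Σx)² = 11·1964 − 138² = 21604 − 19044 = 2560
S_yy = nΣy² − (Σy)² = 11·7091 − 261² = 78001 − 68121 = 9880
r = S_xy / √(S_xx·S_yy) = -2347 / √(2560·9880) = -2347 / √25292800 = -2347 / 5029.1948 = -0.4667
t = r·√(n−2)/√(1−r²) = -0.4667·√9 / √(1−0.217809) = -1.400100 / 0.884416 = -1.583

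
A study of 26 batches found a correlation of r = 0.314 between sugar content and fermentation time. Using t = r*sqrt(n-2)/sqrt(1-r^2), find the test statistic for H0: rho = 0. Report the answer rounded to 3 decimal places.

1 − r² = 1 − 0.098596 = 0.901404;  √(1−r²) = 0.949423
√(n−2) = √24 = 4.898979
t = r·√(n−2)/√(1−r²) = 0.314 · 4.898979 / 0.949423 = 1.620

1.620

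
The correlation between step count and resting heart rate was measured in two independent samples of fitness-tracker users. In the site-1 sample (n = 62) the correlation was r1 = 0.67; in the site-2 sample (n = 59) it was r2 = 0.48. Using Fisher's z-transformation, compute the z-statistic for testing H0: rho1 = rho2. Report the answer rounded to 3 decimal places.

Fisher z-transforms: z1 = atanh(0.67) = 0.810743, z2 = atanh(0.48) = 0.522984; difference d = 0.287759
Var(d) = 1/59 + 1/56 = 0.0169492 + 0.0178571 = 0.0348063
z = d/√Var(d) = 0.287759 / √0.0348063 = 0.287759 / 0.186564 = 1.542

1.542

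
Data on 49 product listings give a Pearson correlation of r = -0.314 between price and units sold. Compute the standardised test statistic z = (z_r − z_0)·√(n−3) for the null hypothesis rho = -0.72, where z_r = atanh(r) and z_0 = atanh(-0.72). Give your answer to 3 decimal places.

z_r = atanh(-0.314) = -0.324977,  z_0 = atanh(-0.72) = -0.907645
SE = 1/√(n−3) = 1/√46 = 0.147442
z = (z_r − z_0)/SE = (-0.324977 − (-0.907645)) / 0.147442 = 0.582668 / 0.147442 = 3.952

3.952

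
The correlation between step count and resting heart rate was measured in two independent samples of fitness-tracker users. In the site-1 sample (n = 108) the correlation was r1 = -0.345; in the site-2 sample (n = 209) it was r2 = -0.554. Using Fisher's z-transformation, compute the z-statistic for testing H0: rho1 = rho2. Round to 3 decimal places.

z1 = atanh(-0.345) = -0.359757,  z2 = atanh(-0.554) = -0.624134
SE = √(1/(n1−3) + 1/(n2−3)) = √(1/105 + 1/206) = √(0.0095238 + 0.0048544) = √0.0143782 = 0.119909
z = (z1 − z2)/SE = (-0.359757 − (-0.624134)) / 0.119909 = 0.264377 / 0.119909 = 2.205

2.205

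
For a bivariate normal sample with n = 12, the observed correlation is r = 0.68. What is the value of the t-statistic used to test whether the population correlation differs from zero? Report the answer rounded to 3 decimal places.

2.933

1 − r² = 1 − 0.4624 = 0.5376;  √(1−r²) = 0.733212
√(n−2) = √10 = 3.162278
t = r·√(n−2)/√(1−r²) = 0.68 · 3.162278 / 0.733212 = 2.933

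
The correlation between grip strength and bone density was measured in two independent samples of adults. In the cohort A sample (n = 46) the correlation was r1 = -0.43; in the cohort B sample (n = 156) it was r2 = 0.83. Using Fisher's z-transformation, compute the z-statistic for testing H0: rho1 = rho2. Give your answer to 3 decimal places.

-9.548

z1 = atanh(-0.43) = -0.459897,  z2 = atanh(0.83) = 1.188136
SE = √(1/(n1−3) + 1/(n2−3)) = √(1/43 + 1/153) = √(0.0232558 + 0.0065359) = √0.0297917 = 0.172603
z = (z1 − z2)/SE = (-0.459897 − 1.188136) / 0.172603 = -1.648033 / 0.172603 = -9.548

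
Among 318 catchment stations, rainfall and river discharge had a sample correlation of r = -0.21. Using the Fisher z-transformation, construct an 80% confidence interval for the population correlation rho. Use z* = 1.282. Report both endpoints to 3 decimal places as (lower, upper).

(-0.278, -0.140)

z_r = atanh(-0.21) = -0.213171;  SE = 1/√(n−3) = 1/√315 = 0.056344
z-limits: -0.213171 ± 1.282·0.056344 = -0.213171 ± 0.072233 = [-0.285404, -0.140938]
ρ-limits: (tanh -0.285404, tanh -0.140938) = (-0.278, -0.140)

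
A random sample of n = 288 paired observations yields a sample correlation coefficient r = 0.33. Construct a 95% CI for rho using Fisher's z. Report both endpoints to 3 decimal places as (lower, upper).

Fisher z: z_r = atanh(r) = ½·ln((1+0.33)/(1−0.33)) = 0.342828
SE(z) = 1/√(n−3) = 1/√285 = 0.059235
95% ⇒ z* = 1.960; margin = 1.960·0.059235 = 0.116101
CI on z-scale: (0.226727, 0.458929)
Back-transform: tanh(0.226727) = 0.222920, tanh(0.458929) = 0.429211

(0.223, 0.429)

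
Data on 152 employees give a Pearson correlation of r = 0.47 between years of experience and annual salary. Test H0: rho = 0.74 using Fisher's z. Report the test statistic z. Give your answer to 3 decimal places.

-5.376

Fisher z: atanh(0.47) = 0.510070, atanh(0.74) = 0.950479
z = (z_r − z_0)·√(n−3) = (0.510070 − 0.950479)·√149 = -0.440409 · 12.206556 = -5.376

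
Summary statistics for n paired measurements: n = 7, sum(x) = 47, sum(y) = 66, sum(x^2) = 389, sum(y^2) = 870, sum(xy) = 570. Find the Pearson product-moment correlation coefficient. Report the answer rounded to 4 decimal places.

0.9406

S_xy = nΣxy − ΣxΣy = 7·570 − 47·66 = 3990 − 3102 = 888
S_xx = nΣx² − (Σx)² = 7·389 − 47² = 2723 − 2209 = 514
S_yy = nΣy² − (Σy)² = 7·870 − 66² = 6090 − 4356 = 1734
r = S_xy / √(S_xx·S_yy) = 888 / √(514·1734) = 888 / √891276 = 888 / 944.0741 = 0.9406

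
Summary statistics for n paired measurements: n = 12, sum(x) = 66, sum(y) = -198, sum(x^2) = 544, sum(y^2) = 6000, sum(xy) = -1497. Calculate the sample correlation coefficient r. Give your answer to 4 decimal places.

Numerator: nΣxy − (Σx)(Σy) = 12·(-1497) − (66)(-198) = -4896
Denominator: √[(nΣx²−(Σx)²)(nΣy²−(Σy)²)]
  nΣx²−(Σx)² = 12·544 − 4356 = 2172;  nΣy²−(Σy)² = 12·6000 − 39204 = 32796
  √(2172·32796) = √71232912 = 8439.9592
r = -4896 / 8439.9592 = -0.5801

-0.5801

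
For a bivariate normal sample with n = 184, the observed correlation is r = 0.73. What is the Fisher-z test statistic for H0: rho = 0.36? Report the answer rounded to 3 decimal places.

z_r = atanh(0.73) = 0.928727,  z_0 = atanh(0.36) = 0.376886
SE = 1/√(n−3) = 1/√181 = 0.074329
z = (z_r − z_0)/SE = (0.928727 − 0.376886) / 0.074329 = 0.551841 / 0.074329 = 7.424

7.424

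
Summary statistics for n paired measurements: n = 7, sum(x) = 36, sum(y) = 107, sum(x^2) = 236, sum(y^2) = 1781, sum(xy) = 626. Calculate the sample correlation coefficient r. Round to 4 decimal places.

S_xy = nΣxy − ΣxΣy = 7·626 − 36·107 = 4382 − 3852 = 530
S_xx = nΣx² − (Σx)² = 7·236 − 36² = 1652 − 1296 = 356
S_yy = nΣy² − (Σy)² = 7·1781 − 107² = 12467 − 11449 = 1018
r = S_xy / √(S_xx·S_yy) = 530 / √(356·1018) = 530 / √362408 = 530 / 602.0033 = 0.8804

0.8804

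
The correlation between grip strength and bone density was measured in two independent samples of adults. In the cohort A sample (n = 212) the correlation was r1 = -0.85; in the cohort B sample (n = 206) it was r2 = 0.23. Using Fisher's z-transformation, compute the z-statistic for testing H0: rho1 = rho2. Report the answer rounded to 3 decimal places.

-15.124

Fisher z-transforms: z1 = atanh(-0.85) = -1.256153, z2 = atanh(0.23) = 0.234189; difference d = -1.490342
Var(d) = 1/209 + 1/203 = 0.0047847 + 0.0049261 = 0.0097108
z = d/√Var(d) = -1.490342 / √0.0097108 = -1.490342 / 0.098543 = -15.124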